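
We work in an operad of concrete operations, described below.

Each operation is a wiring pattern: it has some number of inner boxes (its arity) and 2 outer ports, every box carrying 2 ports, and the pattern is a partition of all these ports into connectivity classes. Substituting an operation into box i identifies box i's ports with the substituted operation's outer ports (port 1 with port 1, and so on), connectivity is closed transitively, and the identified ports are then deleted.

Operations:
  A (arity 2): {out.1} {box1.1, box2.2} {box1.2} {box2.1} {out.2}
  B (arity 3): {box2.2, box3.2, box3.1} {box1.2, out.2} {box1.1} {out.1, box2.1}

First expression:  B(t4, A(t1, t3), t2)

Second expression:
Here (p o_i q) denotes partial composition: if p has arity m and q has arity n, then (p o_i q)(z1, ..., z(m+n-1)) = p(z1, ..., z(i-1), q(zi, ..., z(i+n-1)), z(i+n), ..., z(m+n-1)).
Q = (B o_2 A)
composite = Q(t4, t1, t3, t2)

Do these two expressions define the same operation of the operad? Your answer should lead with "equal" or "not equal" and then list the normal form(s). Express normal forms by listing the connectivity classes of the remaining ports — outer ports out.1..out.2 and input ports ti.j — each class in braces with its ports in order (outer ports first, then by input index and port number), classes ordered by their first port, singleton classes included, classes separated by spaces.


equal; the common form is {out.1} {out.2, t4.2} {t1.1, t3.2} {t1.2} {t2.1, t2.2} {t3.1} {t4.1}

The first expression reduces to {out.1} {out.2, t4.2} {t1.1, t3.2} {t1.2} {t2.1, t2.2} {t3.1} {t4.1}
The second expression reduces to {out.1} {out.2, t4.2} {t1.1, t3.2} {t1.2} {t2.1, t2.2} {t3.1} {t4.1}
Identical normal forms: equal.


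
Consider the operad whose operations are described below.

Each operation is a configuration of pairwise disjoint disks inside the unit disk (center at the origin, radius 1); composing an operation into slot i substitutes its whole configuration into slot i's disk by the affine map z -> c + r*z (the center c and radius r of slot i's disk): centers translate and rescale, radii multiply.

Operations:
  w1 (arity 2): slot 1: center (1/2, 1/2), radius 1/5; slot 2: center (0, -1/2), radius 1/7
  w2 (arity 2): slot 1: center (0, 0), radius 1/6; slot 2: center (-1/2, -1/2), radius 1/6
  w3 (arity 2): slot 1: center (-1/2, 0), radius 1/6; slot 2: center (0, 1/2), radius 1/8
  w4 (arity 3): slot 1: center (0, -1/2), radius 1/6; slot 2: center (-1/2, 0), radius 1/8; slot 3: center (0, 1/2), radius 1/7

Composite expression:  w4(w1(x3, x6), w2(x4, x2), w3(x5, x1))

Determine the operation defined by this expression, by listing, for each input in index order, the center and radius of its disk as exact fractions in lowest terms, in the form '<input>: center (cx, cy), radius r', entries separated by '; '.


x1: center (0, 4/7), radius 1/56; x2: center (-9/16, -1/16), radius 1/48; x3: center (1/12, -5/12), radius 1/30; x4: center (-1/2, 0), radius 1/48; x5: center (-1/14, 1/2), radius 1/42; x6: center (0, -7/12), radius 1/42


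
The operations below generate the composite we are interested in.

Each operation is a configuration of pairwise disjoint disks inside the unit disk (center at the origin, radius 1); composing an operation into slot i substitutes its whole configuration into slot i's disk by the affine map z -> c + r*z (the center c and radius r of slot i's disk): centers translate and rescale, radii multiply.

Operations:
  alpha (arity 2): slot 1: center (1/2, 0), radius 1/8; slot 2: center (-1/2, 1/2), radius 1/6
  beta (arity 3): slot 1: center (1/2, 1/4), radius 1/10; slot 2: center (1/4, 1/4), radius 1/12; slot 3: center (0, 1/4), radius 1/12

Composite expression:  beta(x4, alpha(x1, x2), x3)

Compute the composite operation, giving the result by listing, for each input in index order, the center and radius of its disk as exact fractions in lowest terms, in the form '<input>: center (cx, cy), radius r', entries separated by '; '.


x1: center (7/24, 1/4), radius 1/96; x2: center (5/24, 7/24), radius 1/72; x3: center (0, 1/4), radius 1/12; x4: center (1/2, 1/4), radius 1/10

Only the slot chain above each x matters under beta; compose those maps.
for x4, the 1-step affine chain lands on center (1/2, 1/4), radius 1/10
for x1, the 2-step affine chain lands on center (7/24, 1/4), radius 1/96
for x2, the 2-step affine chain lands on center (5/24, 7/24), radius 1/72
for x3, the 1-step affine chain lands on center (0, 1/4), radius 1/12


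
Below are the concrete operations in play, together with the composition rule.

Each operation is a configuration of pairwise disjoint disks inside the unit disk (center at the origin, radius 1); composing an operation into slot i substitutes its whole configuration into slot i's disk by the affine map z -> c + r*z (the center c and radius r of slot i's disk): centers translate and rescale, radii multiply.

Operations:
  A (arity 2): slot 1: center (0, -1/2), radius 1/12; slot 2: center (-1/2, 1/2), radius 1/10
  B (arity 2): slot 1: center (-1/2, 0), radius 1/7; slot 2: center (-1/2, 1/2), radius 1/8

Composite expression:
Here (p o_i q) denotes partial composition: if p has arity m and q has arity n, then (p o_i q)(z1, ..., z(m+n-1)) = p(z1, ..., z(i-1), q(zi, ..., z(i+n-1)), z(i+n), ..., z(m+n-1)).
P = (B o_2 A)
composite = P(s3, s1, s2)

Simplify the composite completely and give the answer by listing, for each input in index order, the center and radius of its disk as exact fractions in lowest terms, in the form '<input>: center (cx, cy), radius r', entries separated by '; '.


s1: center (-1/2, 7/16), radius 1/96; s2: center (-9/16, 9/16), radius 1/80; s3: center (-1/2, 0), radius 1/7

Below B, radii multiply path by path; the s-disk centers shift.
for s3, the 1-step affine chain lands on center (-1/2, 0), radius 1/7
for s1, the 2-step affine chain lands on center (-1/2, 7/16), radius 1/96
for s2, the 2-step affine chain lands on center (-9/16, 9/16), radius 1/80


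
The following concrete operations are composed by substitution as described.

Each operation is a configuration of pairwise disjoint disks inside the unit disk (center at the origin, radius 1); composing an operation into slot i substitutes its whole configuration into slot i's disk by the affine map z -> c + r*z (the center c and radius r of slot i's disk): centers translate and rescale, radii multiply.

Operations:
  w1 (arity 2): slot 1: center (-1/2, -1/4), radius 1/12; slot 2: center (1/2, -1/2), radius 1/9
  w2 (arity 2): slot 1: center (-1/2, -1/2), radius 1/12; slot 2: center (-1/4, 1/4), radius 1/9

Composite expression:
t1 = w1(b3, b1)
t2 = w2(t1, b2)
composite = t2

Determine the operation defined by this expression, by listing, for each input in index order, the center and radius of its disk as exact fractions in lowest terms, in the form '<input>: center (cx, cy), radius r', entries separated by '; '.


b1: center (-11/24, -13/24), radius 1/108; b2: center (-1/4, 1/4), radius 1/9; b3: center (-13/24, -25/48), radius 1/144

Below w2, radii multiply path by path; the b-disk centers shift.
tracing b3 down its 2-map path: center (-13/24, -25/48), radius 1/144
tracing b1 down its 2-map path: center (-11/24, -13/24), radius 1/108
tracing b2 down its 1-map path: center (-1/4, 1/4), radius 1/9


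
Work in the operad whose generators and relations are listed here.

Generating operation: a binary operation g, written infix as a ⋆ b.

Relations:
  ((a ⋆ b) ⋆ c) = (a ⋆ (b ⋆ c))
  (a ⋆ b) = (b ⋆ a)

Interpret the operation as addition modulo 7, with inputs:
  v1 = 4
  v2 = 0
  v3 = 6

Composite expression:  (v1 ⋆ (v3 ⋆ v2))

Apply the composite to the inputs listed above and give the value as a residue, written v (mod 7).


3 (mod 7)


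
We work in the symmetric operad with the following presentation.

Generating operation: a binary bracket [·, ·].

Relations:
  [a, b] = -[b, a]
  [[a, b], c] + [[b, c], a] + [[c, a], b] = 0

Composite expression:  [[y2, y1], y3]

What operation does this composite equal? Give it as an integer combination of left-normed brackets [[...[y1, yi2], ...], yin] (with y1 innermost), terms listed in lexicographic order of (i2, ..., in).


-[[y1, y2], y3]

In the tensor algebra, words opening y1 carry the y1-anchored form.
Composite bracket: [[y2, y1], y3]
Applying ab - ba throughout gives 4 signed words (2^2 = 4).
Keep just the words that open with y1:
  y1y2y3 appears with sign -1, giving the term -[[y1, y2], y3]


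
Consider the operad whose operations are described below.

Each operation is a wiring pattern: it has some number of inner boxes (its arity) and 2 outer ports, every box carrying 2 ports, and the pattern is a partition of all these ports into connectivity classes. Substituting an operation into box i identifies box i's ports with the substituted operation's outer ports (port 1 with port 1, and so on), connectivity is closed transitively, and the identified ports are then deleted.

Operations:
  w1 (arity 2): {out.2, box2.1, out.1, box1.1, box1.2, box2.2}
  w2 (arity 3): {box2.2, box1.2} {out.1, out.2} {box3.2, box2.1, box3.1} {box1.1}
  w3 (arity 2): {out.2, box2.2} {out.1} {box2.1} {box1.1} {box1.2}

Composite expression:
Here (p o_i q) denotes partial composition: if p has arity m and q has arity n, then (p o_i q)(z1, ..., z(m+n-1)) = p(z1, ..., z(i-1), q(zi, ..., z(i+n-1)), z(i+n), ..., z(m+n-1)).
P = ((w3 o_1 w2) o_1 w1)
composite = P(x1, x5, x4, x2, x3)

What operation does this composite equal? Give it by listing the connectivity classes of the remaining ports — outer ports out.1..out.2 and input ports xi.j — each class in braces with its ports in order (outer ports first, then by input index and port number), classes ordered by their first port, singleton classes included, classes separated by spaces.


{out.1} {out.2, x3.2} {x1.1, x1.2, x4.2, x5.1, x5.2} {x2.1, x2.2, x4.1} {x3.1}

Two ports join when wires chain via w3-identified ports.
through w1, on inputs (x1, x5): {out.1, out.2, x1.1, x1.2, x5.1, x5.2} (out.j = stage outer ports)
through w2, on inputs (x1, x5, x4, x2): {out.1, out.2} {x1.1, x1.2, x4.2, x5.1, x5.2} {x2.1, x2.2, x4.1} (out.j = stage outer ports)
through w3, on inputs (x1, x5, x4, x2, x3): {out.1} {out.2, x3.2} {x1.1, x1.2, x4.2, x5.1, x5.2} {x2.1, x2.2, x4.1} {x3.1} (out.j = stage outer ports)


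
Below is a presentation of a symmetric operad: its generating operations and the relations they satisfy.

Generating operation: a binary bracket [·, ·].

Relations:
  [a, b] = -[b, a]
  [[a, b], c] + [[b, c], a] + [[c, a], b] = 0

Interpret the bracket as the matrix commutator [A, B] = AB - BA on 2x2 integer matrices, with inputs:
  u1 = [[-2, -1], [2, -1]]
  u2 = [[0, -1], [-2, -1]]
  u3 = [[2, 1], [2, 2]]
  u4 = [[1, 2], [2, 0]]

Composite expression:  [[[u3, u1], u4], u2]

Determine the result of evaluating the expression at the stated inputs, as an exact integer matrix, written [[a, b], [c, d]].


[[-48, -27], [6, 48]]

[u3, u1] = [[4, 1], [-2, -4]]
[[u3, u1], u4] = [[6, 15], [-18, -6]]
[[[u3, u1], u4], u2] = [[-48, -27], [6, 48]]


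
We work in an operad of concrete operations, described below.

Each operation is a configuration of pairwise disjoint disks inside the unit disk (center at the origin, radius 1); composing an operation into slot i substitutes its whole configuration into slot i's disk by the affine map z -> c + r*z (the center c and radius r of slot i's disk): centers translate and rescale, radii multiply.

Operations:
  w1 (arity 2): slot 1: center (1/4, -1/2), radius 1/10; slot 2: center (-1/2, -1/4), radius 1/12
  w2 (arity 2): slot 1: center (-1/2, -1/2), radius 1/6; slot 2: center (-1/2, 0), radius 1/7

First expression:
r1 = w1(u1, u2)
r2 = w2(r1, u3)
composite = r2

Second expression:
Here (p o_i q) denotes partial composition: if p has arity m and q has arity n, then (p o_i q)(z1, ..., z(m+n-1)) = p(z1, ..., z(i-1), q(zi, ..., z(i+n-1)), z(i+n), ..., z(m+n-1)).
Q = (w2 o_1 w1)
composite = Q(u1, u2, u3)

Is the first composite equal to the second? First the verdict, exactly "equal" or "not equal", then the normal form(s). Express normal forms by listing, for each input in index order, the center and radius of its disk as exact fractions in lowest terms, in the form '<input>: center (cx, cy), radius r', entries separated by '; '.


In normal form, the first expression is u1: center (-11/24, -7/12), radius 1/60; u2: center (-7/12, -13/24), radius 1/72; u3: center (-1/2, 0), radius 1/7
In normal form, the second expression is u1: center (-11/24, -7/12), radius 1/60; u2: center (-7/12, -13/24), radius 1/72; u3: center (-1/2, 0), radius 1/7
One common form — equal.

equal: each reduces to u1: center (-11/24, -7/12), radius 1/60; u2: center (-7/12, -13/24), radius 1/72; u3: center (-1/2, 0), radius 1/7


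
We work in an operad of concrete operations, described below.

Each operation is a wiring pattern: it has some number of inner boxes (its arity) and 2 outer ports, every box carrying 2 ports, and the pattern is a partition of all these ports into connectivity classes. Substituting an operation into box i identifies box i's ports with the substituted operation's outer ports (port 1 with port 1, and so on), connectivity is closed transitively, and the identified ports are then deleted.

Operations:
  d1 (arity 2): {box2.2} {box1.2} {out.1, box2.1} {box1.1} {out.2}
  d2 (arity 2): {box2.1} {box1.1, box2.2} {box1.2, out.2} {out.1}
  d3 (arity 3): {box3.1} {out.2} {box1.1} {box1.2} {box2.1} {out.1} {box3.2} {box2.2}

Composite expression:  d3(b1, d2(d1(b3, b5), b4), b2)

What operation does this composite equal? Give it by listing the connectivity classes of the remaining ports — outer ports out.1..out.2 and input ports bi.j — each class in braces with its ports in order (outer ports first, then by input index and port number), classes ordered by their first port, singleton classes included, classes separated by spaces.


{out.1} {out.2} {b1.1} {b1.2} {b2.1} {b2.2} {b3.1} {b3.2} {b4.1} {b4.2, b5.1} {b5.2}

Two ports join when wires chain via d3-identified ports.
composing d1 on (b3, b5), with out.j its own outer ports: {out.1, b5.1} {out.2} {b3.1} {b3.2} {b5.2}
composing d2 on (b3, b5, b4), with out.j its own outer ports: {out.1} {out.2} {b3.1} {b3.2} {b4.1} {b4.2, b5.1} {b5.2}
composing d3 on (b1, b3, b5, b4, b2), with out.j its own outer ports: {out.1} {out.2} {b1.1} {b1.2} {b2.1} {b2.2} {b3.1} {b3.2} {b4.1} {b4.2, b5.1} {b5.2}


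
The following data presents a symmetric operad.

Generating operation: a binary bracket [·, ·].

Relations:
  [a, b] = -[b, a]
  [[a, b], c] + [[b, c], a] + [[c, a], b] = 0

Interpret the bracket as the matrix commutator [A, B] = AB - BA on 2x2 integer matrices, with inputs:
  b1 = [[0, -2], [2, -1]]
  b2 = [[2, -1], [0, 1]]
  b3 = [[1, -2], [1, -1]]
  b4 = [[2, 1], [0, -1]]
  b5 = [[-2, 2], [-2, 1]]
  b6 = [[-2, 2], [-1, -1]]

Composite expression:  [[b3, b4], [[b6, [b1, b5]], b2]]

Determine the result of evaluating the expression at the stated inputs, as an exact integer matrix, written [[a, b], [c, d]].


[[-92, 24], [-32, 92]]


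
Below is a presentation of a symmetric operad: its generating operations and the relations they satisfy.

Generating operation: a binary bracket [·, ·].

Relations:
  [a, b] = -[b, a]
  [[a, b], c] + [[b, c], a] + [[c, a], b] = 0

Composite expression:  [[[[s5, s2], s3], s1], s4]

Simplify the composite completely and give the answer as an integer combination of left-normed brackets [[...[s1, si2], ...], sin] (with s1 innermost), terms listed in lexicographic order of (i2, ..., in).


[[[[s1, s2], s5], s3], s4] - [[[[s1, s3], s2], s5], s4] + [[[[s1, s3], s5], s2], s4] - [[[[s1, s5], s2], s3], s4]

Expand each bracket as ab - ba; the s1-initial words give the coefficients.
Composite bracket: [[[[s5, s2], s3], s1], s4]
Under [a, b] = ab - ba we get 16 signed associative words (2^4 = 16).
Only words starting with s1 matter:
  the word s1s2s5s3s4 carries sign +1 and contributes +[[[[s1, s2], s5], s3], s4]
  the word s1s3s2s5s4 carries sign -1 and contributes -[[[[s1, s3], s2], s5], s4]
  the word s1s3s5s2s4 carries sign +1 and contributes +[[[[s1, s3], s5], s2], s4]
  the word s1s5s2s3s4 carries sign -1 and contributes -[[[[s1, s5], s2], s3], s4]


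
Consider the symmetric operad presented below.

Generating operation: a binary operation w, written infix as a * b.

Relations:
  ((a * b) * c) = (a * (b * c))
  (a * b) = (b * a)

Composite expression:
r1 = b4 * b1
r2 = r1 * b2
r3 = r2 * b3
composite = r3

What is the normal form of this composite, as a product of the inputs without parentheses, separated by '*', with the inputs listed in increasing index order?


Shape and order are irrelevant to w; the b-input set decides.
(b4 * b1) flattens to b4 * b1
((b4 * b1) * b2) flattens to b4 * b1 * b2
(((b4 * b1) * b2) * b3) flattens to b4 * b1 * b2 * b3
sorting the factors by input index: b1 * b2 * b3 * b4

b1 * b2 * b3 * b4


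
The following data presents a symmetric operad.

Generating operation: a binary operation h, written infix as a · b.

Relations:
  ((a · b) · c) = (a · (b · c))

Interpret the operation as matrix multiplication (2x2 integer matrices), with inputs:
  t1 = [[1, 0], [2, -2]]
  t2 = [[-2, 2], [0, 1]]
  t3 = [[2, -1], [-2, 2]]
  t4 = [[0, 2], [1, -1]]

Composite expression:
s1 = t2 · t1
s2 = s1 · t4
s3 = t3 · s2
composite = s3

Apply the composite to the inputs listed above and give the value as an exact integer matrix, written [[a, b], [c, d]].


[[-6, 10], [4, -4]]

(t2 · t1) = [[2, -4], [2, -2]]
((t2 · t1) · t4) = [[-4, 8], [-2, 6]]
(t3 · ((t2 · t1) · t4)) = [[-6, 10], [4, -4]]


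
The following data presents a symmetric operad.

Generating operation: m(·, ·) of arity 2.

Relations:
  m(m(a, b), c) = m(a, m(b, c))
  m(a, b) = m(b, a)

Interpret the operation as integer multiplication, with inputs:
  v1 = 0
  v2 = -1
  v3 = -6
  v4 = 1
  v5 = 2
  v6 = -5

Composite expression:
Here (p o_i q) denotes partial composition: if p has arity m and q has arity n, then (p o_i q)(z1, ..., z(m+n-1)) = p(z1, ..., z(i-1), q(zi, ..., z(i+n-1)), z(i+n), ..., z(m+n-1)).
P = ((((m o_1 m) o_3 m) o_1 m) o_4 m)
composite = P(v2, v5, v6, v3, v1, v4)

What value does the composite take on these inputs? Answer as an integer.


0

m(v2, v5) = -2
m(m(v2, v5), v6) = 10
m(v3, v1) = 0
m(m(v3, v1), v4) = 0
m(m(m(v2, v5), v6), m(m(v3, v1), v4)) = 0


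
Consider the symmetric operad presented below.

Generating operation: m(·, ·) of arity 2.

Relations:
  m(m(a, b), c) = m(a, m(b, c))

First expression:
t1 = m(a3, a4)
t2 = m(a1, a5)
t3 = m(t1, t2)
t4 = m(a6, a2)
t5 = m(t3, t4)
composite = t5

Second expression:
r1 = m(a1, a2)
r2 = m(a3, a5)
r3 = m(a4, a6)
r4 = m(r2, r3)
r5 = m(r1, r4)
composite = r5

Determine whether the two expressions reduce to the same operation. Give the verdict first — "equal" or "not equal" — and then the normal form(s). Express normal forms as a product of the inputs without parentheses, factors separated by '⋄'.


not equal: they reduce to a3 ⋄ a4 ⋄ a1 ⋄ a5 ⋄ a6 ⋄ a2 and a1 ⋄ a2 ⋄ a3 ⋄ a5 ⋄ a4 ⋄ a6

The first composite normalizes to a3 ⋄ a4 ⋄ a1 ⋄ a5 ⋄ a6 ⋄ a2
The second composite normalizes to a1 ⋄ a2 ⋄ a3 ⋄ a5 ⋄ a4 ⋄ a6
No match — not equal.


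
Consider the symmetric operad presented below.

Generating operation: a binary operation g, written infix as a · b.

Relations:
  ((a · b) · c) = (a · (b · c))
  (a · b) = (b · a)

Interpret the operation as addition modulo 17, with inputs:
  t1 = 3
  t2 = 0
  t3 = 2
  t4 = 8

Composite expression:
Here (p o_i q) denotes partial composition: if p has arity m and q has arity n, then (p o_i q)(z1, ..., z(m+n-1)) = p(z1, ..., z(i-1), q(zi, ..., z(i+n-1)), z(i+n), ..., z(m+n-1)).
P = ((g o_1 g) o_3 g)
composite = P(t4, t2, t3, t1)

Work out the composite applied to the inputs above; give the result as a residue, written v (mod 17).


13 (mod 17)

(t4 · t2) = 8
(t3 · t1) = 5
((t4 · t2) · (t3 · t1)) = 13


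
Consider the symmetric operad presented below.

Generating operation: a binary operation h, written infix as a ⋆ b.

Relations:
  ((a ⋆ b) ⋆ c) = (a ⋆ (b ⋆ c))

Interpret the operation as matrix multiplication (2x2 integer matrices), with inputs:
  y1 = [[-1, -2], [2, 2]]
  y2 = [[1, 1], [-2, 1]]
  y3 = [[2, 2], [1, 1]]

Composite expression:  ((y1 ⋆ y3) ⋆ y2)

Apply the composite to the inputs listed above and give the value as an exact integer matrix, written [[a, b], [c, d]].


[[4, -8], [-6, 12]]

(y1 ⋆ y3) = [[-4, -4], [6, 6]]
((y1 ⋆ y3) ⋆ y2) = [[4, -8], [-6, 12]]


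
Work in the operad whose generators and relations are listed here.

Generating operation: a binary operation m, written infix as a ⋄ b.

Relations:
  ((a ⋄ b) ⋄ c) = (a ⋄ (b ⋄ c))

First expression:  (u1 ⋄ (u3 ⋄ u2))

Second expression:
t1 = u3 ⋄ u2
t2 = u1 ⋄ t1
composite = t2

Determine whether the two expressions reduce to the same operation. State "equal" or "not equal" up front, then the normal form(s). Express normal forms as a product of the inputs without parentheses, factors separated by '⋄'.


The first composite normalizes to u1 ⋄ u3 ⋄ u2
The second composite normalizes to u1 ⋄ u3 ⋄ u2
Same normal form: equal.

equal — both sides give u1 ⋄ u3 ⋄ u2


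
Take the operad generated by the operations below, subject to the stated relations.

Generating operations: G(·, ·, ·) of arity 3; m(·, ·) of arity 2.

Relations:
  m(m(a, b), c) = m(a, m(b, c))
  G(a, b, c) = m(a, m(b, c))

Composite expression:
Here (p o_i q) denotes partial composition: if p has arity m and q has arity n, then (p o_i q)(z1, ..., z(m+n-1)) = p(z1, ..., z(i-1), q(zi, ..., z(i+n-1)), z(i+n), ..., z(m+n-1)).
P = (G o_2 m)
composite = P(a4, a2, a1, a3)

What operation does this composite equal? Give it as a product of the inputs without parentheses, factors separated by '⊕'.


Key point: G is associative — brackets drop, the a-order remains.
m(a2, a1) unparenthesizes to a2 ⊕ a1
G(a4, m(a2, a1), a3) unparenthesizes to a4 ⊕ a2 ⊕ a1 ⊕ a3

a4 ⊕ a2 ⊕ a1 ⊕ a3


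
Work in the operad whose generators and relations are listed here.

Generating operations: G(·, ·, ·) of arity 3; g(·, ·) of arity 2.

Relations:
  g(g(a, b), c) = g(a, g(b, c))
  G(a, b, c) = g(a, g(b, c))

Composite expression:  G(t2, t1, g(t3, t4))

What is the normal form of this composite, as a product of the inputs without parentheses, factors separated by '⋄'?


Associativity of G dissolves the nesting; only the t-input order survives.
g(t3, t4) collapses to t3 ⋄ t4
G(t2, t1, g(t3, t4)) collapses to t2 ⋄ t1 ⋄ t3 ⋄ t4

t2 ⋄ t1 ⋄ t3 ⋄ t4


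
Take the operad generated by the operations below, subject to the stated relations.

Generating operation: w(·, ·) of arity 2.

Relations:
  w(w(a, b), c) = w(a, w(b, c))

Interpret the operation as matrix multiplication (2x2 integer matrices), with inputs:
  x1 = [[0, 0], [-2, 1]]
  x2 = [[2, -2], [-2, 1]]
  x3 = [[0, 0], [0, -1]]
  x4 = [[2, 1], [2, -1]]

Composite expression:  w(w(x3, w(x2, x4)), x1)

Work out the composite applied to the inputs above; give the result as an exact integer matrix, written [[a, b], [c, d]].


w(x2, x4) = [[0, 4], [-2, -3]]
w(x3, w(x2, x4)) = [[0, 0], [2, 3]]
w(w(x3, w(x2, x4)), x1) = [[0, 0], [-6, 3]]

[[0, 0], [-6, 3]]


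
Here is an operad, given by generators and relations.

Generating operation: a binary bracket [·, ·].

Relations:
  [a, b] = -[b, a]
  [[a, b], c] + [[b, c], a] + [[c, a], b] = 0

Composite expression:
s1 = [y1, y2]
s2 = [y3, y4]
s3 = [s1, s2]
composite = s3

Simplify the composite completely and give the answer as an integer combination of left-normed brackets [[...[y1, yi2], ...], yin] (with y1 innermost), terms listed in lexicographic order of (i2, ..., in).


In the tensor algebra, words opening y1 carry the y1-anchored form.
Composite bracket: [[y1, y2], [y3, y4]]
Applying ab - ba throughout gives 8 signed words (2^3 = 8).
Only words starting with y1 matter:
  y1y2y3y4 appears with sign +1, giving the term +[[[y1, y2], y3], y4]
  y1y2y4y3 appears with sign -1, giving the term -[[[y1, y2], y4], y3]

[[[y1, y2], y3], y4] - [[[y1, y2], y4], y3]


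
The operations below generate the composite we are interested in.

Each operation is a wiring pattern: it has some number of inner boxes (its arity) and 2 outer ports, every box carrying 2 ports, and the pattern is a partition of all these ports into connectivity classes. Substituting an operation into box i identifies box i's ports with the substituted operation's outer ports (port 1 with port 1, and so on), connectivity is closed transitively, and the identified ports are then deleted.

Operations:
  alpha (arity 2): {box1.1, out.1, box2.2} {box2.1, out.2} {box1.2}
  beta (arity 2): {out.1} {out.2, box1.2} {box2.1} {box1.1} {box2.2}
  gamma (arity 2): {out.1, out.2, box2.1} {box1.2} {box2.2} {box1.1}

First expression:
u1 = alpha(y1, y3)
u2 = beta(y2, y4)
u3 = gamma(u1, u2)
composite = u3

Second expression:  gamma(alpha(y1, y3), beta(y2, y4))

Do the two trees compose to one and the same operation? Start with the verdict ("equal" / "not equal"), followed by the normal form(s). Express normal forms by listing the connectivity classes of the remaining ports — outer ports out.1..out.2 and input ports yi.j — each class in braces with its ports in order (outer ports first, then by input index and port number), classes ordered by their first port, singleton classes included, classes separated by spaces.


equal: each reduces to {out.1, out.2} {y1.1, y3.2} {y1.2} {y2.1} {y2.2} {y3.1} {y4.1} {y4.2}

The first expression, normalized: {out.1, out.2} {y1.1, y3.2} {y1.2} {y2.1} {y2.2} {y3.1} {y4.1} {y4.2}
The second expression, normalized: {out.1, out.2} {y1.1, y3.2} {y1.2} {y2.1} {y2.2} {y3.1} {y4.1} {y4.2}
The normal forms match — equal.


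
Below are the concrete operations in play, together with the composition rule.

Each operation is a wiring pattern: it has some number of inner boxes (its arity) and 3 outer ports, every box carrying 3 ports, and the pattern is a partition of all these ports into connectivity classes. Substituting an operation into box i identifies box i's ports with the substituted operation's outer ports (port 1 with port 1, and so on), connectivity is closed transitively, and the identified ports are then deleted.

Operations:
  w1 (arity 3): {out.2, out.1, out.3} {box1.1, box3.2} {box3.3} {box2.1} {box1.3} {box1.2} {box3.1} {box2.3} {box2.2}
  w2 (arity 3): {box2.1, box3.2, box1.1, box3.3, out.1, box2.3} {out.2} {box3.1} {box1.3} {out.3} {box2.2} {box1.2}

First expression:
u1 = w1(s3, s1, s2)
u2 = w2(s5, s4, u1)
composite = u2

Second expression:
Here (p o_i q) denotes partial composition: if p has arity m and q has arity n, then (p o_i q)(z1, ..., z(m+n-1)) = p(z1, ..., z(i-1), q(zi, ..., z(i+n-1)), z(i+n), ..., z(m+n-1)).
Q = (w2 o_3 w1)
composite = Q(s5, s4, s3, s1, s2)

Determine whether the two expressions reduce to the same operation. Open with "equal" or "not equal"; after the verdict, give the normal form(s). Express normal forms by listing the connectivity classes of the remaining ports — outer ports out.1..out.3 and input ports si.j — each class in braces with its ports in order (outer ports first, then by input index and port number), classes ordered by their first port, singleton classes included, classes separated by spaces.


equal: each reduces to {out.1, s4.1, s4.3, s5.1} {out.2} {out.3} {s1.1} {s1.2} {s1.3} {s2.1} {s2.2, s3.1} {s2.3} {s3.2} {s3.3} {s4.2} {s5.2} {s5.3}

The first composite normalizes to {out.1, s4.1, s4.3, s5.1} {out.2} {out.3} {s1.1} {s1.2} {s1.3} {s2.1} {s2.2, s3.1} {s2.3} {s3.2} {s3.3} {s4.2} {s5.2} {s5.3}
The second composite normalizes to {out.1, s4.1, s4.3, s5.1} {out.2} {out.3} {s1.1} {s1.2} {s1.3} {s2.1} {s2.2, s3.1} {s2.3} {s3.2} {s3.3} {s4.2} {s5.2} {s5.3}
One common form — equal.


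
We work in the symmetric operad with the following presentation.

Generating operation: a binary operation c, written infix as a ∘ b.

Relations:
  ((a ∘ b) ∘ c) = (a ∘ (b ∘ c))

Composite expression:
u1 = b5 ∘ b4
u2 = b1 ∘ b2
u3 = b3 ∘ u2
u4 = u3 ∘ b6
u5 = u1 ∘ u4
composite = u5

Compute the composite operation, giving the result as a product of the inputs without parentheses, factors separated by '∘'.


b5 ∘ b4 ∘ b3 ∘ b1 ∘ b2 ∘ b6

Every regrouping of c is equal, so read the b-inputs in written order.
(b5 ∘ b4) flattens to b5 ∘ b4
(b1 ∘ b2) flattens to b1 ∘ b2
(b3 ∘ (b1 ∘ b2)) flattens to b3 ∘ b1 ∘ b2
((b3 ∘ (b1 ∘ b2)) ∘ b6) flattens to b3 ∘ b1 ∘ b2 ∘ b6
((b5 ∘ b4) ∘ ((b3 ∘ (b1 ∘ b2)) ∘ b6)) flattens to b5 ∘ b4 ∘ b3 ∘ b1 ∘ b2 ∘ b6


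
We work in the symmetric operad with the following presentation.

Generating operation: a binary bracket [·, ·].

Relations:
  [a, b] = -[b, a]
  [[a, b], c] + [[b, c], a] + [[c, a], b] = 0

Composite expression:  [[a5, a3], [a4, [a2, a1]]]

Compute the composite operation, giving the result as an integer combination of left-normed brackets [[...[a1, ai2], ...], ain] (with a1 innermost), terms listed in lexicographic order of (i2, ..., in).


[[[[a1, a2], a4], a3], a5] - [[[[a1, a2], a4], a5], a3]

Left-normed coefficients sit on the a1-initial expansion words.
Composite bracket: [[a5, a3], [a4, [a2, a1]]]
Expanding via [a, b] = ab - ba: 16 signed words (2^4 = 16).
Words beginning with a1 determine it all:
  a1a2a4a3a5 appears with sign +1, giving the term +[[[[a1, a2], a4], a3], a5]
  a1a2a4a5a3 appears with sign -1, giving the term -[[[[a1, a2], a4], a5], a3]


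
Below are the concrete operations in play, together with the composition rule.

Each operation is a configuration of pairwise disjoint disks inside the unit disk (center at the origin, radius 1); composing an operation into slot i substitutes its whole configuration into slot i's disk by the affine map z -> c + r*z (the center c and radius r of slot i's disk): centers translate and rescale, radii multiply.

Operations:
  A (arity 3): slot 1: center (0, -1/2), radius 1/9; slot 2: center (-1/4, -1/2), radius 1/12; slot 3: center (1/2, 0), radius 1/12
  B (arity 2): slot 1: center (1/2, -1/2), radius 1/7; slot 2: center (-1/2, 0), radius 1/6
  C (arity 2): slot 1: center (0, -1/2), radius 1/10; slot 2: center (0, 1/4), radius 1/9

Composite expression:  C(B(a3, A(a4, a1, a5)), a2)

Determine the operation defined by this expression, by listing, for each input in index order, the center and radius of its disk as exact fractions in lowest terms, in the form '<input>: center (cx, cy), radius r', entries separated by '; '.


a1: center (-13/240, -61/120), radius 1/720; a2: center (0, 1/4), radius 1/9; a3: center (1/20, -11/20), radius 1/70; a4: center (-1/20, -61/120), radius 1/540; a5: center (-1/24, -1/2), radius 1/720


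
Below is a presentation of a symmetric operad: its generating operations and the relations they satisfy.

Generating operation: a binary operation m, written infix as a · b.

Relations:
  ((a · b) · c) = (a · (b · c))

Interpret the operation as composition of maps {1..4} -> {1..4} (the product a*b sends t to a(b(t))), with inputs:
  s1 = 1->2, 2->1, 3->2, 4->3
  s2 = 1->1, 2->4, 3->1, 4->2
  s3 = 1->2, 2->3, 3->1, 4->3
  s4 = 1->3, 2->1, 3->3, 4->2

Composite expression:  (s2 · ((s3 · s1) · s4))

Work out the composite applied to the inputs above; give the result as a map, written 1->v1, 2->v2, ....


(s3 · s1) = 1->3, 2->2, 3->3, 4->1
((s3 · s1) · s4) = 1->3, 2->3, 3->3, 4->2
(s2 · ((s3 · s1) · s4)) = 1->1, 2->1, 3->1, 4->4

1->1, 2->1, 3->1, 4->4


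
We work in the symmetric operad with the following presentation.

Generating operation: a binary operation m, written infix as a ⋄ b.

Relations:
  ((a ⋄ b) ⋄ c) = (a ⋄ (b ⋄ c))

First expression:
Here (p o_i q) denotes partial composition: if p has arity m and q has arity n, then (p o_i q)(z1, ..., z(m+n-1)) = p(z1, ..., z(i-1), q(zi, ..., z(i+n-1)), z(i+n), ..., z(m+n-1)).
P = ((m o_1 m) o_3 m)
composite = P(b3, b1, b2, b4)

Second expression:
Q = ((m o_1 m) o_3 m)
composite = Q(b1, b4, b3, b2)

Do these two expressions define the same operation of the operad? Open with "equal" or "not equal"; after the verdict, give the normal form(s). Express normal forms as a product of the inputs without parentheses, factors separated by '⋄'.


The first expression reduces to b3 ⋄ b1 ⋄ b2 ⋄ b4
The second expression reduces to b1 ⋄ b4 ⋄ b3 ⋄ b2
Different reductions; not equal.

not equal: they reduce to b3 ⋄ b1 ⋄ b2 ⋄ b4 and b1 ⋄ b4 ⋄ b3 ⋄ b2


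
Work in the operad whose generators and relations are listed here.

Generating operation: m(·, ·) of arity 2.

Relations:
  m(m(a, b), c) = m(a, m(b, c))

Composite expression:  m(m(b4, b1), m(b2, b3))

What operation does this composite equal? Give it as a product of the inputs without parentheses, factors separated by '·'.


b4 · b1 · b2 · b3

The m-tree's shape is irrelevant; the b-reading-order decides.
m(b4, b1) reduces to b4 · b1
m(b2, b3) reduces to b2 · b3
m(m(b4, b1), m(b2, b3)) reduces to b4 · b1 · b2 · b3


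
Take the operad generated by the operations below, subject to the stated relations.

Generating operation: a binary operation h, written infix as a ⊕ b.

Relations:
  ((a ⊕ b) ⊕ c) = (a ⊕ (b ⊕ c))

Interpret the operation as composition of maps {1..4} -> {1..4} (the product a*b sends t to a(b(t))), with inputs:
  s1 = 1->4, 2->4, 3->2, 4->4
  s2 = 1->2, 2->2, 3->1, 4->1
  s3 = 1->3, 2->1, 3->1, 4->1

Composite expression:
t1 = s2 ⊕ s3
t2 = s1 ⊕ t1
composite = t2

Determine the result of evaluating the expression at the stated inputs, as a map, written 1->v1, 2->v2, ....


1->4, 2->4, 3->4, 4->4

(s2 ⊕ s3) = 1->1, 2->2, 3->2, 4->2
(s1 ⊕ (s2 ⊕ s3)) = 1->4, 2->4, 3->4, 4->4


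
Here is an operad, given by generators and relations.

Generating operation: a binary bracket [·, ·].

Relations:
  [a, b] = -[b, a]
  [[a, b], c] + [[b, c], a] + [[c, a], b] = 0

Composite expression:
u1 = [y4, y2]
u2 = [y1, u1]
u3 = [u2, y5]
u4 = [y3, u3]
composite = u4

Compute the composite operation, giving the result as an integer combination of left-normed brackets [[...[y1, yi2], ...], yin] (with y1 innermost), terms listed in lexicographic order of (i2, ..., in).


[[[[y1, y2], y4], y5], y3] - [[[[y1, y4], y2], y5], y3]

In the tensor algebra, words opening y1 carry the y1-anchored form.
Composite bracket: [y3, [[y1, [y4, y2]], y5]]
Under [a, b] = ab - ba we get 16 signed associative words (2^4 = 16).
Coefficients come from the y1-initial words:
  from y1y2y4y5y3, sign +1: term +[[[[y1, y2], y4], y5], y3]
  from y1y4y2y5y3, sign -1: term -[[[[y1, y4], y2], y5], y3]


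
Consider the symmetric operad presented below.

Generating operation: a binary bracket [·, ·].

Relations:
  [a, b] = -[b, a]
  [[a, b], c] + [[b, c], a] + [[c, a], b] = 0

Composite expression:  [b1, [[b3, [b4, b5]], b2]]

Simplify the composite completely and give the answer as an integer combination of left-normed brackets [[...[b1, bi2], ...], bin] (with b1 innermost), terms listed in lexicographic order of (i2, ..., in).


-[[[[b1, b2], b3], b4], b5] + [[[[b1, b2], b3], b5], b4] + [[[[b1, b2], b4], b5], b3] - [[[[b1, b2], b5], b4], b3] + [[[[b1, b3], b4], b5], b2] - [[[[b1, b3], b5], b4], b2] - [[[[b1, b4], b5], b3], b2] + [[[[b1, b5], b4], b3], b2]

Skip Jacobi rewriting: expand, keep b1-initial words, read off terms.
Composite bracket: [b1, [[b3, [b4, b5]], b2]]
Under [a, b] = ab - ba we get 16 signed associative words (2^4 = 16).
Coefficients come from the b1-initial words:
  word b1b2b3b4b5 has sign -1, contributing -[[[[b1, b2], b3], b4], b5]
  word b1b2b3b5b4 has sign +1, contributing +[[[[b1, b2], b3], b5], b4]
  word b1b2b4b5b3 has sign +1, contributing +[[[[b1, b2], b4], b5], b3]
  word b1b2b5b4b3 has sign -1, contributing -[[[[b1, b2], b5], b4], b3]
  word b1b3b4b5b2 has sign +1, contributing +[[[[b1, b3], b4], b5], b2]
  word b1b3b5b4b2 has sign -1, contributing -[[[[b1, b3], b5], b4], b2]
  word b1b4b5b3b2 has sign -1, contributing -[[[[b1, b4], b5], b3], b2]
  word b1b5b4b3b2 has sign +1, contributing +[[[[b1, b5], b4], b3], b2]


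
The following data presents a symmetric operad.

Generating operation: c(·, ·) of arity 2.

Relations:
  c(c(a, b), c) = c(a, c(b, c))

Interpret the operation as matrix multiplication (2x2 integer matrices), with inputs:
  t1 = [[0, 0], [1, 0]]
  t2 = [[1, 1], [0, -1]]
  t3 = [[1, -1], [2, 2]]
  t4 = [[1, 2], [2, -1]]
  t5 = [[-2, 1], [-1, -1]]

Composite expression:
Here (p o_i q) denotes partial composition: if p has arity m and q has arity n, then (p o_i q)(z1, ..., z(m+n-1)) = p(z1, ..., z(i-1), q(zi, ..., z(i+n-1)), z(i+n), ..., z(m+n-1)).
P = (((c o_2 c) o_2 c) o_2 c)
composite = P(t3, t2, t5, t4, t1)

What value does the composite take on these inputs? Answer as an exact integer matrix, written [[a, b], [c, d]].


[[-7, 0], [-10, 0]]


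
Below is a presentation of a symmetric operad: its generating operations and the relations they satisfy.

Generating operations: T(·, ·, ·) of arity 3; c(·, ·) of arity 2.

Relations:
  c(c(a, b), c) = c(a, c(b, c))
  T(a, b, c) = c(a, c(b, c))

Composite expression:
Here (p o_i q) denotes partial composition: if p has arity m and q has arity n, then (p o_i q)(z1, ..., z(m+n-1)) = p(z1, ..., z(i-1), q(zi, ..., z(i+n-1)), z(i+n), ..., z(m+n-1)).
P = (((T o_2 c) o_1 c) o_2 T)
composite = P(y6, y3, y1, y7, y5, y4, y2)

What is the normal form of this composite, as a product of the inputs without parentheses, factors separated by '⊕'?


y6 ⊕ y3 ⊕ y1 ⊕ y7 ⊕ y5 ⊕ y4 ⊕ y2

The T-tree's shape is irrelevant; the y-reading-order decides.
T(y3, y1, y7) spells out as y3 ⊕ y1 ⊕ y7
c(y6, T(y3, y1, y7)) spells out as y6 ⊕ y3 ⊕ y1 ⊕ y7
c(y5, y4) spells out as y5 ⊕ y4
T(c(y6, T(y3, y1, y7)), c(y5, y4), y2) spells out as y6 ⊕ y3 ⊕ y1 ⊕ y7 ⊕ y5 ⊕ y4 ⊕ y2


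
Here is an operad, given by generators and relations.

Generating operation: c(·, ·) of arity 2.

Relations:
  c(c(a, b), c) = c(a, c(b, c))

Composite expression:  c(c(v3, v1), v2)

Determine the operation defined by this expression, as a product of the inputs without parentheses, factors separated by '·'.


v3 · v1 · v2

Every regrouping of c is equal, so read the v-inputs in written order.
c(v3, v1) unparenthesizes to v3 · v1
c(c(v3, v1), v2) unparenthesizes to v3 · v1 · v2


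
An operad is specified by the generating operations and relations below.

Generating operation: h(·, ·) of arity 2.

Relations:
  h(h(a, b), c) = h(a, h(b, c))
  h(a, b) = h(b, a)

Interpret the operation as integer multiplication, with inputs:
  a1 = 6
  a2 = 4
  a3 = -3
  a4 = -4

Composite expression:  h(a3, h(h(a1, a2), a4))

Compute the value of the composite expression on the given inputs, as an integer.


288


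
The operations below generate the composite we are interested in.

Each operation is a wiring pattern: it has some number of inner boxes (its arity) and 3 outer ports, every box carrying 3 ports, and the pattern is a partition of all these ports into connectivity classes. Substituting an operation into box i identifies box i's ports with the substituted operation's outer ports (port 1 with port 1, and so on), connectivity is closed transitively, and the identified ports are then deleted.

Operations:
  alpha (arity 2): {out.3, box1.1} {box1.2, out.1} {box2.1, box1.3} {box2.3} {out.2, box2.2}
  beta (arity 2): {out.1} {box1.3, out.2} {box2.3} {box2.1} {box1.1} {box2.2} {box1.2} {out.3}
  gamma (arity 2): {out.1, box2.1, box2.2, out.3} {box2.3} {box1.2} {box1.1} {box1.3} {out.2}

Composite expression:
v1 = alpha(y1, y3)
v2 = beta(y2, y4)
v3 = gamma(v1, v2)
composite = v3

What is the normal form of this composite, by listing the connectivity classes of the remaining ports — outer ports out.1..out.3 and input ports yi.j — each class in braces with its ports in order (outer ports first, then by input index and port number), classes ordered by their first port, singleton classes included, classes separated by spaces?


Reachability decides: close wires over gamma-identified ports.
after alpha, the pattern on (y1, y3) reads {out.1, y1.2} {out.2, y3.2} {out.3, y1.1} {y1.3, y3.1} {y3.3} (out.j = its outer ports)
after beta, the pattern on (y2, y4) reads {out.1} {out.2, y2.3} {out.3} {y2.1} {y2.2} {y4.1} {y4.2} {y4.3} (out.j = its outer ports)
after gamma, the pattern on (y1, y3, y2, y4) reads {out.1, out.3, y2.3} {out.2} {y1.1} {y1.2} {y1.3, y3.1} {y2.1} {y2.2} {y3.2} {y3.3} {y4.1} {y4.2} {y4.3} (out.j = its outer ports)

{out.1, out.3, y2.3} {out.2} {y1.1} {y1.2} {y1.3, y3.1} {y2.1} {y2.2} {y3.2} {y3.3} {y4.1} {y4.2} {y4.3}
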